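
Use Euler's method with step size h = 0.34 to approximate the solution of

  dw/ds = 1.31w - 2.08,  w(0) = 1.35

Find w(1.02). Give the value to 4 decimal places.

Euler: w_{n+1} = w_n + h·f(s_n, w_n).
s=0.000000, w=1.350000: f=-0.311500 → w ← 1.350000 + 0.34·(-0.311500) = 1.244090
s=0.340000, w=1.244090: f=-0.450242 → w ← 1.244090 + 0.34·(-0.450242) = 1.091008
s=0.680000, w=1.091008: f=-0.650780 → w ← 1.091008 + 0.34·(-0.650780) = 0.869743
w(1.02) ≈ 0.8697

0.8697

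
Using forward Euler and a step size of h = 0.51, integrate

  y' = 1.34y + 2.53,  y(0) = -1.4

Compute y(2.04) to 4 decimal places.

2.0314

Euler: y_{n+1} = y_n + h·f(x_n, y_n).
x=0.000000, y=-1.400000: f=0.654000 → y ← -1.400000 + 0.51·0.654000 = -1.066460
x=0.510000, y=-1.066460: f=1.100944 → y ← -1.066460 + 0.51·1.100944 = -0.504979
x=1.020000, y=-0.504979: f=1.853328 → y ← -0.504979 + 0.51·1.853328 = 0.440219
x=1.530000, y=0.440219: f=3.119893 → y ← 0.440219 + 0.51·3.119893 = 2.031364
y(2.04) ≈ 2.0314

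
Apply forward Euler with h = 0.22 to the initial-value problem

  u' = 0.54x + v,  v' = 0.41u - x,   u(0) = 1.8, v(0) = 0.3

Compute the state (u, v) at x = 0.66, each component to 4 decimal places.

2.1742, 0.6653

Euler on (u,v): u_{n+1} = u_n + h·u', v_{n+1} = v_n + h·v'.
0.000000: (1.800000, 0.300000); f=(0.300000, 0.738000) → (1.866000, 0.462360)
0.220000: (1.866000, 0.462360); f=(0.581160, 0.545060) → (1.993855, 0.582273)
0.440000: (1.993855, 0.582273); f=(0.819873, 0.377481) → (2.174227, 0.665319)
(u(0.66), v(0.66)) ≈ (2.1742, 0.6653)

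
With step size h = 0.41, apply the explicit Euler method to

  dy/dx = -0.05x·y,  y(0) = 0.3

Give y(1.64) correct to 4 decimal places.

Euler: y_{n+1} = y_n + h·f(x_n, y_n).
x=0.000000, y=0.300000: f=0.000000 → y ← 0.300000 + 0.41·0.000000 = 0.300000
x=0.410000, y=0.300000: f=-0.006150 → y ← 0.300000 + 0.41·(-0.006150) = 0.297478
x=0.820000, y=0.297478: f=-0.012197 → y ← 0.297478 + 0.41·(-0.012197) = 0.292478
x=1.230000, y=0.292478: f=-0.017987 → y ← 0.292478 + 0.41·(-0.017987) = 0.285103
y(1.64) ≈ 0.2851

0.2851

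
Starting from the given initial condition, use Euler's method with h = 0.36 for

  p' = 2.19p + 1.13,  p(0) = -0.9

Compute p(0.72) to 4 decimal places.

Euler: p_{n+1} = p_n + h·f(x_n, p_n).
x=0.000000, p=-0.900000: f=-0.841000 → p ← -0.900000 + 0.36·(-0.841000) = -1.202760
x=0.360000, p=-1.202760: f=-1.504044 → p ← -1.202760 + 0.36·(-1.504044) = -1.744216
p(0.72) ≈ -1.7442

-1.7442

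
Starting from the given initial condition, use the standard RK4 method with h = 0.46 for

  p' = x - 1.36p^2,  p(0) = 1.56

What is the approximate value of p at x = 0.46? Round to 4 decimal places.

RK4: k1 = f(x_n, p_n); k2 = f(x_n + h/2, p_n + (h/2)·k1); k3 = f(x_n + h/2, p_n + (h/2)·k2); k4 = f(x_n + h, p_n + h·k3); p_{n+1} = p_n + (h/6)·(k1 + 2k2 + 2k3 + k4).
x=0.000000, p=1.560000:
  k1 = f(0.000000, 1.560000) = -3.309696
  k2 = f(0.230000, 0.798770) = -0.637725
  k3 = f(0.230000, 1.413323) = -2.486576
  k4 = f(0.460000, 0.416175) = 0.224446
  p ← 1.560000 + (0.46/6)·(k1 + 2k2 + 2k3 + k4) = 0.844405
p(0.46) ≈ 0.8444

0.8444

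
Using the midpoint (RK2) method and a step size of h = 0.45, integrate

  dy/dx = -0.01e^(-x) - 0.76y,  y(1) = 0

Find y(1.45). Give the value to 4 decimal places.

Midpoint: k1 = f(x_n, y_n); k2 = f(x_n + h/2, y_n + (h/2)·k1); y_{n+1} = y_n + h·k2.
x=1.000000, y=0.000000:
  k1 = f(1.000000, 0.000000) = -0.003679
  k2 = f(1.225000, -0.000828) = -0.002309
  y ← 0.000000 + 0.45·(-0.002309) = -0.001039
y(1.45) ≈ -0.0010

-0.0010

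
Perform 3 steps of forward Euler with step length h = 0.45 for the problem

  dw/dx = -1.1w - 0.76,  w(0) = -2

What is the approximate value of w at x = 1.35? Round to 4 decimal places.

-0.8595

Euler: w_{n+1} = w_n + h·f(x_n, w_n).
x=0.000000, w=-2.000000: f=1.440000 → w ← -2.000000 + 0.45·1.440000 = -1.352000
x=0.450000, w=-1.352000: f=0.727200 → w ← -1.352000 + 0.45·0.727200 = -1.024760
x=0.900000, w=-1.024760: f=0.367236 → w ← -1.024760 + 0.45·0.367236 = -0.859504
w(1.35) ≈ -0.8595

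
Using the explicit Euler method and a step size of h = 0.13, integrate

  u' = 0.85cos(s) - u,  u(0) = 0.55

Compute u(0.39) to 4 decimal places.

0.6479

Euler: u_{n+1} = u_n + h·f(s_n, u_n).
s=0.000000, u=0.550000: f=0.300000 → u ← 0.550000 + 0.13·0.300000 = 0.589000
s=0.130000, u=0.589000: f=0.253828 → u ← 0.589000 + 0.13·0.253828 = 0.621998
s=0.260000, u=0.621998: f=0.199434 → u ← 0.621998 + 0.13·0.199434 = 0.647924
u(0.39) ≈ 0.6479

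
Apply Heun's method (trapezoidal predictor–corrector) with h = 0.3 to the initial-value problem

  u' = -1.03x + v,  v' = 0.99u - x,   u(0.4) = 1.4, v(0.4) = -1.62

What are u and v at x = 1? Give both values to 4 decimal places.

Heun on (u,v): k1 = f(x_n, state_n); k2 = f(x_n + h, state_n + h·k1); state_{n+1} = state_n + (h/2)·(k1 + k2).
0.400000: (1.400000, -1.620000)
  k1 = (-2.032000, 0.986000)
  predictor → (0.790400, -1.324200)
  k2 = (-2.045200, 0.082496)
  → (0.788420, -1.459726)
0.700000: (0.788420, -1.459726)
  k1 = (-2.180726, 0.080536)
  predictor → (0.134202, -1.435565)
  k2 = (-2.465565, -0.867140)
  → (0.091476, -1.577716)
(u(1), v(1)) ≈ (0.0915, -1.5777)

0.0915, -1.5777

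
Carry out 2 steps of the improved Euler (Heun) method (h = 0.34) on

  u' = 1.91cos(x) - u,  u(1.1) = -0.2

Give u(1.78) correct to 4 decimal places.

-0.0424

Heun: k1 = f(x_n, u_n); k2 = f(x_n + h, u_n + h·k1); u_{n+1} = u_n + (h/2)·(k1 + k2).
x=1.100000, u=-0.200000:
  k1 = f(1.100000, -0.200000) = 1.066369
  k2 = f(1.440000, 0.162565) = 0.086544
  u ← -0.200000 + (0.34/2)·(1.066369 + 0.086544) = -0.004005
x=1.440000, u=-0.004005:
  k1 = f(1.440000, -0.004005) = 0.253114
  k2 = f(1.780000, 0.082054) = -0.478725
  u ← -0.004005 + (0.34/2)·(0.253114 + (-0.478725)) = -0.042359
u(1.78) ≈ -0.0424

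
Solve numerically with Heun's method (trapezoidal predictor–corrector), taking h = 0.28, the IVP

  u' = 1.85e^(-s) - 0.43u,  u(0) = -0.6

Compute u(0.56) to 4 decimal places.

Heun: k1 = f(s_n, u_n); k2 = f(s_n + h, u_n + h·k1); u_{n+1} = u_n + (h/2)·(k1 + k2).
s=0.000000, u=-0.600000:
  k1 = f(0.000000, -0.600000) = 2.108000
  k2 = f(0.280000, -0.009760) = 1.402397
  u ← -0.600000 + (0.28/2)·(2.108000 + 1.402397) = -0.108544
s=0.280000, u=-0.108544:
  k1 = f(0.280000, -0.108544) = 1.444874
  k2 = f(0.560000, 0.296020) = 0.929448
  u ← -0.108544 + (0.28/2)·(1.444874 + 0.929448) = 0.223861
u(0.56) ≈ 0.2239

0.2239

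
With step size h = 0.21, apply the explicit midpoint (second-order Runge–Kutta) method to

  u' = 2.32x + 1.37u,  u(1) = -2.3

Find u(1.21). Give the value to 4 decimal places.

Midpoint: k1 = f(x_n, u_n); k2 = f(x_n + h/2, u_n + (h/2)·k1); u_{n+1} = u_n + h·k2.
x=1.000000, u=-2.300000:
  k1 = f(1.000000, -2.300000) = -0.831000
  k2 = f(1.105000, -2.387255) = -0.706939
  u ← -2.300000 + 0.21·(-0.706939) = -2.448457
u(1.21) ≈ -2.4485

-2.4485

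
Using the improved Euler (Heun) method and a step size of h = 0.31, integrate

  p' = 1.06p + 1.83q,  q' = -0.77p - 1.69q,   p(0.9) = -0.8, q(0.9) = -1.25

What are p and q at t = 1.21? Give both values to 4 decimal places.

-1.6918, -0.5097

Heun on (p,q): k1 = f(t_n, state_n); k2 = f(t_n + h, state_n + h·k1); state_{n+1} = state_n + (h/2)·(k1 + k2).
0.900000: (-0.800000, -1.250000)
  k1 = (-3.135500, 2.728500)
  predictor → (-1.772005, -0.404165)
  k2 = (-2.617947, 2.047483)
  → (-1.691784, -0.509723)
(p(1.21), q(1.21)) ≈ (-1.6918, -0.5097)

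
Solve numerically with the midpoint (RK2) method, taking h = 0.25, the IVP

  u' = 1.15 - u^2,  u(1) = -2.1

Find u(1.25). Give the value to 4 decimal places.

Midpoint: k1 = f(t_n, u_n); k2 = f(t_n + h/2, u_n + (h/2)·k1); u_{n+1} = u_n + h·k2.
t=1.000000, u=-2.100000:
  k1 = f(1.000000, -2.100000) = -3.260000
  k2 = f(1.125000, -2.507500) = -5.137556
  u ← -2.100000 + 0.25·(-5.137556) = -3.384389
u(1.25) ≈ -3.3844

-3.3844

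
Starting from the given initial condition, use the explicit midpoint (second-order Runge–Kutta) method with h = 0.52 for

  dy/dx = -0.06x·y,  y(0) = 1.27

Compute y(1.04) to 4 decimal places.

1.2293

Midpoint: k1 = f(x_n, y_n); k2 = f(x_n + h/2, y_n + (h/2)·k1); y_{n+1} = y_n + h·k2.
x=0.000000, y=1.270000:
  k1 = f(0.000000, 1.270000) = 0.000000
  k2 = f(0.260000, 1.270000) = -0.019812
  y ← 1.270000 + 0.52·(-0.019812) = 1.259698
x=0.520000, y=1.259698:
  k1 = f(0.520000, 1.259698) = -0.039303
  k2 = f(0.780000, 1.249479) = -0.058476
  y ← 1.259698 + 0.52·(-0.058476) = 1.229290
y(1.04) ≈ 1.2293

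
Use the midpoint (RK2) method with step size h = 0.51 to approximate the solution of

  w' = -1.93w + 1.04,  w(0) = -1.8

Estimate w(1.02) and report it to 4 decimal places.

-0.0461

Midpoint: k1 = f(t_n, w_n); k2 = f(t_n + h/2, w_n + (h/2)·k1); w_{n+1} = w_n + h·k2.
t=0.000000, w=-1.800000:
  k1 = f(0.000000, -1.800000) = 4.514000
  k2 = f(0.255000, -0.648930) = 2.292435
  w ← -1.800000 + 0.51·2.292435 = -0.630858
t=0.510000, w=-0.630858:
  k1 = f(0.510000, -0.630858) = 2.257556
  k2 = f(0.765000, -0.055181) = 1.146500
  w ← -0.630858 + 0.51·1.146500 = -0.046143
w(1.02) ≈ -0.0461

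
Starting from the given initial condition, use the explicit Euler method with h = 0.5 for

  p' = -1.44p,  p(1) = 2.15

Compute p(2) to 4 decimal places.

0.1686

Euler: p_{n+1} = p_n + h·f(s_n, p_n).
s=1.000000, p=2.150000: f=-3.096000 → p ← 2.150000 + 0.5·(-3.096000) = 0.602000
s=1.500000, p=0.602000: f=-0.866880 → p ← 0.602000 + 0.5·(-0.866880) = 0.168560
p(2) ≈ 0.1686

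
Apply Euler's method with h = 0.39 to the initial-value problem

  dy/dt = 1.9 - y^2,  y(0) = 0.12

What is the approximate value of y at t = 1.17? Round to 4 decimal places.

1.3817

Euler: y_{n+1} = y_n + h·f(t_n, y_n).
t=0.000000, y=0.120000: f=1.885600 → y ← 0.120000 + 0.39·1.885600 = 0.855384
t=0.390000, y=0.855384: f=1.168318 → y ← 0.855384 + 0.39·1.168318 = 1.311028
t=0.780000, y=1.311028: f=0.181205 → y ← 1.311028 + 0.39·0.181205 = 1.381698
y(1.17) ≈ 1.3817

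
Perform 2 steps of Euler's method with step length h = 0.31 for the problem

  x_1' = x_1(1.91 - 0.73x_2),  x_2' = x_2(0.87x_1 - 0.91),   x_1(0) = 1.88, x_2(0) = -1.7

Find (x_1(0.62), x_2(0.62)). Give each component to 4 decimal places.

Euler on (x_1,x_2): x_1_{n+1} = x_1_n + h·x_1', x_2_{n+1} = x_2_n + h·x_2'.
0.000000: (1.880000, -1.700000); f=(5.923880, -1.233520) → (3.716403, -2.082391)
0.310000: (3.716403, -2.082391); f=(12.747803, -4.837958) → (7.668222, -3.582158)
(x_1(0.62), x_2(0.62)) ≈ (7.6682, -3.5822)

7.6682, -3.5822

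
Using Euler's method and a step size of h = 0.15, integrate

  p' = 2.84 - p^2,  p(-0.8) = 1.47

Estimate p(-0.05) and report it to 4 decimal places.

1.6780

Euler: p_{n+1} = p_n + h·f(s_n, p_n).
s=-0.800000, p=1.470000: f=0.679100 → p ← 1.470000 + 0.15·0.679100 = 1.571865
s=-0.650000, p=1.571865: f=0.369240 → p ← 1.571865 + 0.15·0.369240 = 1.627251
s=-0.500000, p=1.627251: f=0.192054 → p ← 1.627251 + 0.15·0.192054 = 1.656059
s=-0.350000, p=1.656059: f=0.097468 → p ← 1.656059 + 0.15·0.097468 = 1.670679
s=-0.200000, p=1.670679: f=0.048830 → p ← 1.670679 + 0.15·0.048830 = 1.678004
p(-0.05) ≈ 1.6780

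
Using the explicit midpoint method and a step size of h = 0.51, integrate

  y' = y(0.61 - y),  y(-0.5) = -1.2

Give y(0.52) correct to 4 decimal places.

-27.8034

Midpoint: k1 = f(x_n, y_n); k2 = f(x_n + h/2, y_n + (h/2)·k1); y_{n+1} = y_n + h·k2.
x=-0.500000, y=-1.200000:
  k1 = f(-0.500000, -1.200000) = -2.172000
  k2 = f(-0.245000, -1.753860) = -4.145879
  y ← -1.200000 + 0.51·(-4.145879) = -3.314399
x=0.010000, y=-3.314399:
  k1 = f(0.010000, -3.314399) = -13.007021
  k2 = f(0.265000, -6.631189) = -48.017691
  y ← -3.314399 + 0.51·(-48.017691) = -27.803421
y(0.52) ≈ -27.8034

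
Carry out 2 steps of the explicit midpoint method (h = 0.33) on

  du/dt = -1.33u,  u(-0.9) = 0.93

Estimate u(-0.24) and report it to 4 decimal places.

0.4019

Midpoint: k1 = f(t_n, u_n); k2 = f(t_n + h/2, u_n + (h/2)·k1); u_{n+1} = u_n + h·k2.
t=-0.900000, u=0.930000:
  k1 = f(-0.900000, 0.930000) = -1.236900
  k2 = f(-0.735000, 0.725912) = -0.965462
  u ← 0.930000 + 0.33·(-0.965462) = 0.611397
t=-0.570000, u=0.611397:
  k1 = f(-0.570000, 0.611397) = -0.813159
  k2 = f(-0.405000, 0.477226) = -0.634711
  u ← 0.611397 + 0.33·(-0.634711) = 0.401943
u(-0.24) ≈ 0.4019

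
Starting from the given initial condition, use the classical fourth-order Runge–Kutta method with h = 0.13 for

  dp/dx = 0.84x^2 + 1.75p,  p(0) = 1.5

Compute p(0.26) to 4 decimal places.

RK4: k1 = f(x_n, p_n); k2 = f(x_n + h/2, p_n + (h/2)·k1); k3 = f(x_n + h/2, p_n + (h/2)·k2); k4 = f(x_n + h, p_n + h·k3); p_{n+1} = p_n + (h/6)·(k1 + 2k2 + 2k3 + k4).
x=0.000000, p=1.500000:
  k1 = f(0.000000, 1.500000) = 2.625000
  k2 = f(0.065000, 1.670625) = 2.927143
  k3 = f(0.065000, 1.690264) = 2.961511
  k4 = f(0.130000, 1.884996) = 3.312940
  p ← 1.500000 + (0.13/6)·(k1 + 2k2 + 2k3 + k4) = 1.883830
x=0.130000, p=1.883830:
  k1 = f(0.130000, 1.883830) = 3.310899
  k2 = f(0.195000, 2.099039) = 3.705259
  k3 = f(0.195000, 2.124672) = 3.750117
  k4 = f(0.260000, 2.371346) = 4.206639
  p ← 1.883830 + (0.13/6)·(k1 + 2k2 + 2k3 + k4) = 2.369777
p(0.26) ≈ 2.3698

2.3698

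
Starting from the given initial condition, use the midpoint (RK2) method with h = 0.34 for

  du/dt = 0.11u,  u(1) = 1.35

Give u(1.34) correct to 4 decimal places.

1.4014

Midpoint: k1 = f(t_n, u_n); k2 = f(t_n + h/2, u_n + (h/2)·k1); u_{n+1} = u_n + h·k2.
t=1.000000, u=1.350000:
  k1 = f(1.000000, 1.350000) = 0.148500
  k2 = f(1.170000, 1.375245) = 0.151277
  u ← 1.350000 + 0.34·0.151277 = 1.401434
u(1.34) ≈ 1.4014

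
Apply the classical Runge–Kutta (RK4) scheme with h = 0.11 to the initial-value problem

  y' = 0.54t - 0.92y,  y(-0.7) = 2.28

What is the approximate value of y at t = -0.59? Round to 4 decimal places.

2.0242

RK4: k1 = f(t_n, y_n); k2 = f(t_n + h/2, y_n + (h/2)·k1); k3 = f(t_n + h/2, y_n + (h/2)·k2); k4 = f(t_n + h, y_n + h·k3); y_{n+1} = y_n + (h/6)·(k1 + 2k2 + 2k3 + k4).
t=-0.700000, y=2.280000:
  k1 = f(-0.700000, 2.280000) = -2.475600
  k2 = f(-0.645000, 2.143842) = -2.320635
  k3 = f(-0.645000, 2.152365) = -2.328476
  k4 = f(-0.590000, 2.023868) = -2.180558
  y ← 2.280000 + (0.11/6)·(k1 + 2k2 + 2k3 + k4) = 2.024170
y(-0.59) ≈ 2.0242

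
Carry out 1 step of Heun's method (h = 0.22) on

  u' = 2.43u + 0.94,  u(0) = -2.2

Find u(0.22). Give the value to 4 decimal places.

Heun: k1 = f(x_n, u_n); k2 = f(x_n + h, u_n + h·k1); u_{n+1} = u_n + (h/2)·(k1 + k2).
x=0.000000, u=-2.200000:
  k1 = f(0.000000, -2.200000) = -4.406000
  k2 = f(0.220000, -3.169320) = -6.761448
  u ← -2.200000 + (0.22/2)·(-4.406000 + (-6.761448)) = -3.428419
u(0.22) ≈ -3.4284

-3.4284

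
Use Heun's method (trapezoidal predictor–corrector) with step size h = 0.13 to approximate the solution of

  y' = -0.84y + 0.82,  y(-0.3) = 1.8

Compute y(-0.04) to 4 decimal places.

Heun: k1 = f(t_n, y_n); k2 = f(t_n + h, y_n + h·k1); y_{n+1} = y_n + (h/2)·(k1 + k2).
t=-0.300000, y=1.800000:
  k1 = f(-0.300000, 1.800000) = -0.692000
  k2 = f(-0.170000, 1.710040) = -0.616434
  y ← 1.800000 + (0.13/2)·(-0.692000 + (-0.616434)) = 1.714952
t=-0.170000, y=1.714952:
  k1 = f(-0.170000, 1.714952) = -0.620560
  k2 = f(-0.040000, 1.634279) = -0.552794
  y ← 1.714952 + (0.13/2)·(-0.620560 + (-0.552794)) = 1.638684
y(-0.04) ≈ 1.6387

1.6387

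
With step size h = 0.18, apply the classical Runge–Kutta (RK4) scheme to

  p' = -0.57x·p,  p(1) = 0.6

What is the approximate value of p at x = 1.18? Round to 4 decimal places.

0.5365

RK4: k1 = f(x_n, p_n); k2 = f(x_n + h/2, p_n + (h/2)·k1); k3 = f(x_n + h/2, p_n + (h/2)·k2); k4 = f(x_n + h, p_n + h·k3); p_{n+1} = p_n + (h/6)·(k1 + 2k2 + 2k3 + k4).
x=1.000000, p=0.600000:
  k1 = f(1.000000, 0.600000) = -0.342000
  k2 = f(1.090000, 0.569220) = -0.353656
  k3 = f(1.090000, 0.568171) = -0.353005
  k4 = f(1.180000, 0.536459) = -0.360822
  p ← 0.600000 + (0.18/6)·(k1 + 2k2 + 2k3 + k4) = 0.536516
p(1.18) ≈ 0.5365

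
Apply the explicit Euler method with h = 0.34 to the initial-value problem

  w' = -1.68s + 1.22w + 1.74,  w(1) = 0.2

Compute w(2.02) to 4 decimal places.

-0.0067

Euler: w_{n+1} = w_n + h·f(s_n, w_n).
s=1.000000, w=0.200000: f=0.304000 → w ← 0.200000 + 0.34·0.304000 = 0.303360
s=1.340000, w=0.303360: f=-0.141101 → w ← 0.303360 + 0.34·(-0.141101) = 0.255386
s=1.680000, w=0.255386: f=-0.770829 → w ← 0.255386 + 0.34·(-0.770829) = -0.006696
w(2.02) ≈ -0.0067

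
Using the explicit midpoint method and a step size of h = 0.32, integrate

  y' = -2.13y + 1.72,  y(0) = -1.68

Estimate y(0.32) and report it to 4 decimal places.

Midpoint: k1 = f(t_n, y_n); k2 = f(t_n + h/2, y_n + (h/2)·k1); y_{n+1} = y_n + h·k2.
t=0.000000, y=-1.680000:
  k1 = f(0.000000, -1.680000) = 5.298400
  k2 = f(0.160000, -0.832256) = 3.492705
  y ← -1.680000 + 0.32·3.492705 = -0.562334
y(0.32) ≈ -0.5623

-0.5623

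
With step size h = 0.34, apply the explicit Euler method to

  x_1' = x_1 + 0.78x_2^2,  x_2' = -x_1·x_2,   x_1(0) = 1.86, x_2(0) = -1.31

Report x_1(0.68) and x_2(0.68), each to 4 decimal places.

Euler on (x_1,x_2): x_1_{n+1} = x_1_n + h·x_1', x_2_{n+1} = x_2_n + h·x_2'.
0.000000: (1.860000, -1.310000); f=(3.198558, 2.436600) → (2.947510, -0.481556)
0.340000: (2.947510, -0.481556); f=(3.128389, 1.419391) → (4.011162, 0.001037)
(x_1(0.68), x_2(0.68)) ≈ (4.0112, 0.0010)

4.0112, 0.0010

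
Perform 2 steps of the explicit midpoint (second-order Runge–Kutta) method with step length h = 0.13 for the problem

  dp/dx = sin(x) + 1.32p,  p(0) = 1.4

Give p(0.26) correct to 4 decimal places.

Midpoint: k1 = f(x_n, p_n); k2 = f(x_n + h/2, p_n + (h/2)·k1); p_{n+1} = p_n + h·k2.
x=0.000000, p=1.400000:
  k1 = f(0.000000, 1.400000) = 1.848000
  k2 = f(0.065000, 1.520120) = 2.071513
  p ← 1.400000 + 0.13·2.071513 = 1.669297
x=0.130000, p=1.669297:
  k1 = f(0.130000, 1.669297) = 2.333106
  k2 = f(0.195000, 1.820949) = 2.597419
  p ← 1.669297 + 0.13·2.597419 = 2.006961
p(0.26) ≈ 2.0070

2.0070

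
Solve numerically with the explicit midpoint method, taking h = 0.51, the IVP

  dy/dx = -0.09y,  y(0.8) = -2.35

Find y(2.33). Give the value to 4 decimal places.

Midpoint: k1 = f(x_n, y_n); k2 = f(x_n + h/2, y_n + (h/2)·k1); y_{n+1} = y_n + h·k2.
x=0.800000, y=-2.350000:
  k1 = f(0.800000, -2.350000) = 0.211500
  k2 = f(1.055000, -2.296067) = 0.206646
  y ← -2.350000 + 0.51·0.206646 = -2.244611
x=1.310000, y=-2.244611:
  k1 = f(1.310000, -2.244611) = 0.202015
  k2 = f(1.565000, -2.193097) = 0.197379
  y ← -2.244611 + 0.51·0.197379 = -2.143947
x=1.820000, y=-2.143947:
  k1 = f(1.820000, -2.143947) = 0.192955
  k2 = f(2.075000, -2.094744) = 0.188527
  y ← -2.143947 + 0.51·0.188527 = -2.047799
y(2.33) ≈ -2.0478

-2.0478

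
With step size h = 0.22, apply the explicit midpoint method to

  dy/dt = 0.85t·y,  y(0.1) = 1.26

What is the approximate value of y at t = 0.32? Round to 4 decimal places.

Midpoint: k1 = f(t_n, y_n); k2 = f(t_n + h/2, y_n + (h/2)·k1); y_{n+1} = y_n + h·k2.
t=0.100000, y=1.260000:
  k1 = f(0.100000, 1.260000) = 0.107100
  k2 = f(0.210000, 1.271781) = 0.227013
  y ← 1.260000 + 0.22·0.227013 = 1.309943
y(0.32) ≈ 1.3099

1.3099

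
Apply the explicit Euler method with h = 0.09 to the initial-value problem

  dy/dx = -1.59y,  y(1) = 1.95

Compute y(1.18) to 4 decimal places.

1.4318

Euler: y_{n+1} = y_n + h·f(x_n, y_n).
x=1.000000, y=1.950000: f=-3.100500 → y ← 1.950000 + 0.09·(-3.100500) = 1.670955
x=1.090000, y=1.670955: f=-2.656818 → y ← 1.670955 + 0.09·(-2.656818) = 1.431841
y(1.18) ≈ 1.4318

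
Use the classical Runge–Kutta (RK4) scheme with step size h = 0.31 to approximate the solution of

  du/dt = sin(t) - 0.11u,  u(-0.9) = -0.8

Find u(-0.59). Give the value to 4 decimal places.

RK4: k1 = f(t_n, u_n); k2 = f(t_n + h/2, u_n + (h/2)·k1); k3 = f(t_n + h/2, u_n + (h/2)·k2); k4 = f(t_n + h, u_n + h·k3); u_{n+1} = u_n + (h/6)·(k1 + 2k2 + 2k3 + k4).
t=-0.900000, u=-0.800000:
  k1 = f(-0.900000, -0.800000) = -0.695327
  k2 = f(-0.745000, -0.907776) = -0.578116
  k3 = f(-0.745000, -0.889608) = -0.580115
  k4 = f(-0.590000, -0.979836) = -0.448579
  u ← -0.800000 + (0.31/6)·(k1 + 2k2 + 2k3 + k4) = -0.978786
u(-0.59) ≈ -0.9788

-0.9788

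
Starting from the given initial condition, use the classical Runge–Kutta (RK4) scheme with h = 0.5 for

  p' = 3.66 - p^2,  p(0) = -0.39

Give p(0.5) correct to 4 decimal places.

1.2039

RK4: k1 = f(t_n, p_n); k2 = f(t_n + h/2, p_n + (h/2)·k1); k3 = f(t_n + h/2, p_n + (h/2)·k2); k4 = f(t_n + h, p_n + h·k3); p_{n+1} = p_n + (h/6)·(k1 + 2k2 + 2k3 + k4).
t=0.000000, p=-0.390000:
  k1 = f(0.000000, -0.390000) = 3.507900
  k2 = f(0.250000, 0.486975) = 3.422855
  k3 = f(0.250000, 0.465714) = 3.443111
  k4 = f(0.500000, 1.331555) = 1.886960
  p ← -0.390000 + (0.5/6)·(k1 + 2k2 + 2k3 + k4) = 1.203899
p(0.5) ≈ 1.2039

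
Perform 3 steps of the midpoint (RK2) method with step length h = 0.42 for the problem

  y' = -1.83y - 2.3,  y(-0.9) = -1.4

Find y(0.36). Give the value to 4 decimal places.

Midpoint: k1 = f(t_n, y_n); k2 = f(t_n + h/2, y_n + (h/2)·k1); y_{n+1} = y_n + h·k2.
t=-0.900000, y=-1.400000:
  k1 = f(-0.900000, -1.400000) = 0.262000
  k2 = f(-0.690000, -1.344980) = 0.161313
  y ← -1.400000 + 0.42·0.161313 = -1.332248
t=-0.480000, y=-1.332248:
  k1 = f(-0.480000, -1.332248) = 0.138015
  k2 = f(-0.270000, -1.303265) = 0.084976
  y ← -1.332248 + 0.42·0.084976 = -1.296559
t=-0.060000, y=-1.296559:
  k1 = f(-0.060000, -1.296559) = 0.072702
  k2 = f(0.150000, -1.281291) = 0.044763
  y ← -1.296559 + 0.42·0.044763 = -1.277758
y(0.36) ≈ -1.2778

-1.2778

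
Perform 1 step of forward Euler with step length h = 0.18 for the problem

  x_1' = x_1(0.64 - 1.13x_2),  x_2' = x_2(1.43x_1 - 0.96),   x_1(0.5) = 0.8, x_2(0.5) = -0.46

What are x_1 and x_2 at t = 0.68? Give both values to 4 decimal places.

0.9670, -0.4752

Euler on (x_1,x_2): x_1_{n+1} = x_1_n + h·x_1', x_2_{n+1} = x_2_n + h·x_2'.
0.500000: (0.800000, -0.460000); f=(0.927840, -0.084640) → (0.967011, -0.475235)
(x_1(0.68), x_2(0.68)) ≈ (0.9670, -0.4752)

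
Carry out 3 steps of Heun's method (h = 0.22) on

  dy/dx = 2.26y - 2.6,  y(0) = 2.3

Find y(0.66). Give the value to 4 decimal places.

Heun: k1 = f(x_n, y_n); k2 = f(x_n + h, y_n + h·k1); y_{n+1} = y_n + (h/2)·(k1 + k2).
x=0.000000, y=2.300000:
  k1 = f(0.000000, 2.300000) = 2.598000
  k2 = f(0.220000, 2.871560) = 3.889726
  y ← 2.300000 + (0.22/2)·(2.598000 + 3.889726) = 3.013650
x=0.220000, y=3.013650:
  k1 = f(0.220000, 3.013650) = 4.210849
  k2 = f(0.440000, 3.940037) = 6.304483
  y ← 3.013650 + (0.22/2)·(4.210849 + 6.304483) = 4.170336
x=0.440000, y=4.170336:
  k1 = f(0.440000, 4.170336) = 6.824960
  k2 = f(0.660000, 5.671827) = 10.218330
  y ← 4.170336 + (0.22/2)·(6.824960 + 10.218330) = 6.045098
y(0.66) ≈ 6.0451

6.0451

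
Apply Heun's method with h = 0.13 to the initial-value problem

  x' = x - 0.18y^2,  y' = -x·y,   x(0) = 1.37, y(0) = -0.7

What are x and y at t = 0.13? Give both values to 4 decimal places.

Heun on (x,y): k1 = f(t_n, state_n); k2 = f(t_n + h, state_n + h·k1); state_{n+1} = state_n + (h/2)·(k1 + k2).
0.000000: (1.370000, -0.700000)
  k1 = (1.281800, 0.959000)
  predictor → (1.536634, -0.575330)
  k2 = (1.477053, 0.884072)
  → (1.549325, -0.580200)
(x(0.13), y(0.13)) ≈ (1.5493, -0.5802)

1.5493, -0.5802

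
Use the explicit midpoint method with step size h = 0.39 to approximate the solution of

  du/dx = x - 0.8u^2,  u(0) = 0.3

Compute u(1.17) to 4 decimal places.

0.7811

Midpoint: k1 = f(x_n, u_n); k2 = f(x_n + h/2, u_n + (h/2)·k1); u_{n+1} = u_n + h·k2.
x=0.000000, u=0.300000:
  k1 = f(0.000000, 0.300000) = -0.072000
  k2 = f(0.195000, 0.285960) = 0.129582
  u ← 0.300000 + 0.39·0.129582 = 0.350537
x=0.390000, u=0.350537:
  k1 = f(0.390000, 0.350537) = 0.291699
  k2 = f(0.585000, 0.407418) = 0.452208
  u ← 0.350537 + 0.39·0.452208 = 0.526898
x=0.780000, u=0.526898:
  k1 = f(0.780000, 0.526898) = 0.557903
  k2 = f(0.975000, 0.635689) = 0.651720
  u ← 0.526898 + 0.39·0.651720 = 0.781069
u(1.17) ≈ 0.7811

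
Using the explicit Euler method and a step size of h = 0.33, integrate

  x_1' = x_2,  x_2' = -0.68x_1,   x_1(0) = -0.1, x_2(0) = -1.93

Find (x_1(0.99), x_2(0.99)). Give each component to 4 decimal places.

Euler on (x_1,x_2): x_1_{n+1} = x_1_n + h·x_1', x_2_{n+1} = x_2_n + h·x_2'.
0.000000: (-0.100000, -1.930000); f=(-1.930000, 0.068000) → (-0.736900, -1.907560)
0.330000: (-0.736900, -1.907560); f=(-1.907560, 0.501092) → (-1.366395, -1.742200)
0.660000: (-1.366395, -1.742200); f=(-1.742200, 0.929148) → (-1.941321, -1.435581)
(x_1(0.99), x_2(0.99)) ≈ (-1.9413, -1.4356)

-1.9413, -1.4356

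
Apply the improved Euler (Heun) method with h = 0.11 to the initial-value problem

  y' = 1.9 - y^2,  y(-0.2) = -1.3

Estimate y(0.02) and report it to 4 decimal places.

-1.2388

Heun: k1 = f(t_n, y_n); k2 = f(t_n + h, y_n + h·k1); y_{n+1} = y_n + (h/2)·(k1 + k2).
t=-0.200000, y=-1.300000:
  k1 = f(-0.200000, -1.300000) = 0.210000
  k2 = f(-0.090000, -1.276900) = 0.269526
  y ← -1.300000 + (0.11/2)·(0.210000 + 0.269526) = -1.273626
t=-0.090000, y=-1.273626:
  k1 = f(-0.090000, -1.273626) = 0.277877
  k2 = f(0.020000, -1.243060) = 0.354803
  y ← -1.273626 + (0.11/2)·(0.277877 + 0.354803) = -1.238829
y(0.02) ≈ -1.2388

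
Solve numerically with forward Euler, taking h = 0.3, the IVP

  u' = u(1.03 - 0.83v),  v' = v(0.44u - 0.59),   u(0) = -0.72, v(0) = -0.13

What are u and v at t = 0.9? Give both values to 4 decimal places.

Euler on (u,v): u_{n+1} = u_n + h·u', v_{n+1} = v_n + h·v'.
0.000000: (-0.720000, -0.130000); f=(-0.819288, 0.117884) → (-0.965786, -0.094635)
0.300000: (-0.965786, -0.094635); f=(-1.070620, 0.096049) → (-1.286972, -0.065820)
0.600000: (-1.286972, -0.065820); f=(-1.395890, 0.076106) → (-1.705739, -0.042988)
(u(0.9), v(0.9)) ≈ (-1.7057, -0.0430)

-1.7057, -0.0430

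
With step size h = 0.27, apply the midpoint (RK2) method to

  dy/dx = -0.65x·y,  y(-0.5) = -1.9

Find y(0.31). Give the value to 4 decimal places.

Midpoint: k1 = f(x_n, y_n); k2 = f(x_n + h/2, y_n + (h/2)·k1); y_{n+1} = y_n + h·k2.
x=-0.500000, y=-1.900000:
  k1 = f(-0.500000, -1.900000) = -0.617500
  k2 = f(-0.365000, -1.983362) = -0.470553
  y ← -1.900000 + 0.27·(-0.470553) = -2.027049
x=-0.230000, y=-2.027049:
  k1 = f(-0.230000, -2.027049) = -0.303044
  k2 = f(-0.095000, -2.067960) = -0.127697
  y ← -2.027049 + 0.27·(-0.127697) = -2.061527
x=0.040000, y=-2.061527:
  k1 = f(0.040000, -2.061527) = 0.053600
  k2 = f(0.175000, -2.054291) = 0.233676
  y ← -2.061527 + 0.27·0.233676 = -1.998435
y(0.31) ≈ -1.9984

-1.9984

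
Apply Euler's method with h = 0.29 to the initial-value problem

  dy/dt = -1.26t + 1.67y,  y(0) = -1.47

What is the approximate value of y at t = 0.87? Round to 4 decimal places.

-5.1763

Euler: y_{n+1} = y_n + h·f(t_n, y_n).
t=0.000000, y=-1.470000: f=-2.454900 → y ← -1.470000 + 0.29·(-2.454900) = -2.181921
t=0.290000, y=-2.181921: f=-4.009208 → y ← -2.181921 + 0.29·(-4.009208) = -3.344591
t=0.580000, y=-3.344591: f=-6.316268 → y ← -3.344591 + 0.29·(-6.316268) = -5.176309
y(0.87) ≈ -5.1763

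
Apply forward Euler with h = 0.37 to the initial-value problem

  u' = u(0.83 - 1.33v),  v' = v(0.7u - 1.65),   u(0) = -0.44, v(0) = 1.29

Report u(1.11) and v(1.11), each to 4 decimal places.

-0.4194, 0.0337

Euler on (u,v): u_{n+1} = u_n + h·u', v_{n+1} = v_n + h·v'.
0.000000: (-0.440000, 1.290000); f=(0.389708, -2.525820) → (-0.295808, 0.355447)
0.370000: (-0.295808, 0.355447); f=(-0.105679, -0.660088) → (-0.334909, 0.111214)
0.740000: (-0.334909, 0.111214); f=(-0.228437, -0.209576) → (-0.419431, 0.033671)
(u(1.11), v(1.11)) ≈ (-0.4194, 0.0337)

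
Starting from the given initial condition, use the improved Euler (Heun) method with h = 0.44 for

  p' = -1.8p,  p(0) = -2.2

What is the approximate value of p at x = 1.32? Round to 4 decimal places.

-0.3123

Heun: k1 = f(x_n, p_n); k2 = f(x_n + h, p_n + h·k1); p_{n+1} = p_n + (h/2)·(k1 + k2).
x=0.000000, p=-2.200000:
  k1 = f(0.000000, -2.200000) = 3.960000
  k2 = f(0.440000, -0.457600) = 0.823680
  p ← -2.200000 + (0.44/2)·(3.960000 + 0.823680) = -1.147590
x=0.440000, p=-1.147590:
  k1 = f(0.440000, -1.147590) = 2.065663
  k2 = f(0.880000, -0.238699) = 0.429658
  p ← -1.147590 + (0.44/2)·(2.065663 + 0.429658) = -0.598620
x=0.880000, p=-0.598620:
  k1 = f(0.880000, -0.598620) = 1.077516
  k2 = f(1.320000, -0.124513) = 0.224123
  p ← -0.598620 + (0.44/2)·(1.077516 + 0.224123) = -0.312259
p(1.32) ≈ -0.3123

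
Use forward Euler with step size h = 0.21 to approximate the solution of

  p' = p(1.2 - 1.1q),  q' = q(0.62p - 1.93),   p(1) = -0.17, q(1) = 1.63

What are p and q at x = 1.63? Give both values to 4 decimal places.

-0.1740, 0.3085

Euler on (p,q): p_{n+1} = p_n + h·p', q_{n+1} = q_n + h·q'.
1.000000: (-0.170000, 1.630000); f=(0.100810, -3.317702) → (-0.148830, 0.933283)
1.210000: (-0.148830, 0.933283); f=(-0.025805, -1.887354) → (-0.154249, 0.536938)
1.420000: (-0.154249, 0.536938); f=(-0.093994, -1.087641) → (-0.173988, 0.308534)
(p(1.63), q(1.63)) ≈ (-0.1740, 0.3085)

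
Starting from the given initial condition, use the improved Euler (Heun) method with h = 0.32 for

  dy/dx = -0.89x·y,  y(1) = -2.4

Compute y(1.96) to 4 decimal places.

-0.7143

Heun: k1 = f(x_n, y_n); k2 = f(x_n + h, y_n + h·k1); y_{n+1} = y_n + (h/2)·(k1 + k2).
x=1.000000, y=-2.400000:
  k1 = f(1.000000, -2.400000) = 2.136000
  k2 = f(1.320000, -1.716480) = 2.016521
  y ← -2.400000 + (0.32/2)·(2.136000 + 2.016521) = -1.735597
x=1.320000, y=-1.735597:
  k1 = f(1.320000, -1.735597) = 2.038979
  k2 = f(1.640000, -1.083123) = 1.580927
  y ← -1.735597 + (0.32/2)·(2.038979 + 1.580927) = -1.156412
x=1.640000, y=-1.156412:
  k1 = f(1.640000, -1.156412) = 1.687899
  k2 = f(1.960000, -0.616284) = 1.075046
  y ← -1.156412 + (0.32/2)·(1.687899 + 1.075046) = -0.714341
y(1.96) ≈ -0.7143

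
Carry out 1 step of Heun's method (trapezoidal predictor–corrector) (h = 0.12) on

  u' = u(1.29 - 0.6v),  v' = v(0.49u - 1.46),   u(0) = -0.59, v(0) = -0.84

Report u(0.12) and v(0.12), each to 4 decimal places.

Heun on (u,v): k1 = f(t_n, state_n); k2 = f(t_n + h, state_n + h·k1); state_{n+1} = state_n + (h/2)·(k1 + k2).
0.000000: (-0.590000, -0.840000)
  k1 = (-1.058460, 1.469244)
  predictor → (-0.717015, -0.663691)
  k2 = (-1.210475, 1.202168)
  → (-0.726136, -0.679715)
(u(0.12), v(0.12)) ≈ (-0.7261, -0.6797)

-0.7261, -0.6797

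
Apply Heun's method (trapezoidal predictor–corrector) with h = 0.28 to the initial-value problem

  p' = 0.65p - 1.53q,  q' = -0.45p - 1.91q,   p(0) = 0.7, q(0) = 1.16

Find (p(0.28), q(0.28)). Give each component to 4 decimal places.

Heun on (p,q): k1 = f(x_n, state_n); k2 = f(x_n + h, state_n + h·k1); state_{n+1} = state_n + (h/2)·(k1 + k2).
0.000000: (0.700000, 1.160000)
  k1 = (-1.319800, -2.530600)
  predictor → (0.330456, 0.451432)
  k2 = (-0.475895, -1.010940)
  → (0.448603, 0.664184)
(p(0.28), q(0.28)) ≈ (0.4486, 0.6642)

0.4486, 0.6642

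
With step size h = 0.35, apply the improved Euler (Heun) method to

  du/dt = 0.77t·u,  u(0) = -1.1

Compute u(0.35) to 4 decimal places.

Heun: k1 = f(t_n, u_n); k2 = f(t_n + h, u_n + h·k1); u_{n+1} = u_n + (h/2)·(k1 + k2).
t=0.000000, u=-1.100000:
  k1 = f(0.000000, -1.100000) = 0.000000
  k2 = f(0.350000, -1.100000) = -0.296450
  u ← -1.100000 + (0.35/2)·(0.000000 + (-0.296450)) = -1.151879
u(0.35) ≈ -1.1519

-1.1519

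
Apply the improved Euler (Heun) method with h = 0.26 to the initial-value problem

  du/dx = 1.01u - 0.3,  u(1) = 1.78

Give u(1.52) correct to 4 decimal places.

Heun: k1 = f(x_n, u_n); k2 = f(x_n + h, u_n + h·k1); u_{n+1} = u_n + (h/2)·(k1 + k2).
x=1.000000, u=1.780000:
  k1 = f(1.000000, 1.780000) = 1.497800
  k2 = f(1.260000, 2.169428) = 1.891122
  u ← 1.780000 + (0.26/2)·(1.497800 + 1.891122) = 2.220560
x=1.260000, u=2.220560:
  k1 = f(1.260000, 2.220560) = 1.942765
  k2 = f(1.520000, 2.725679) = 2.452936
  u ← 2.220560 + (0.26/2)·(1.942765 + 2.452936) = 2.792001
u(1.52) ≈ 2.7920

2.7920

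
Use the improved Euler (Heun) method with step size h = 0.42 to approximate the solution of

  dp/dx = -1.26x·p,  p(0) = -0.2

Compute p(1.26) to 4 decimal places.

-0.0754

Heun: k1 = f(x_n, p_n); k2 = f(x_n + h, p_n + h·k1); p_{n+1} = p_n + (h/2)·(k1 + k2).
x=0.000000, p=-0.200000:
  k1 = f(0.000000, -0.200000) = 0.000000
  k2 = f(0.420000, -0.200000) = 0.105840
  p ← -0.200000 + (0.42/2)·(0.000000 + 0.105840) = -0.177774
x=0.420000, p=-0.177774:
  k1 = f(0.420000, -0.177774) = 0.094078
  k2 = f(0.840000, -0.138261) = 0.146335
  p ← -0.177774 + (0.42/2)·(0.094078 + 0.146335) = -0.127287
x=0.840000, p=-0.127287:
  k1 = f(0.840000, -0.127287) = 0.134720
  k2 = f(1.260000, -0.070704) = 0.112250
  p ← -0.127287 + (0.42/2)·(0.134720 + 0.112250) = -0.075423
p(1.26) ≈ -0.0754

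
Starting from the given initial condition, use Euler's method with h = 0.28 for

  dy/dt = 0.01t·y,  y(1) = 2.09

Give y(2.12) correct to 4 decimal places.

2.1234

Euler: y_{n+1} = y_n + h·f(t_n, y_n).
t=1.000000, y=2.090000: f=0.020900 → y ← 2.090000 + 0.28·0.020900 = 2.095852
t=1.280000, y=2.095852: f=0.026827 → y ← 2.095852 + 0.28·0.026827 = 2.103364
t=1.560000, y=2.103364: f=0.032812 → y ← 2.103364 + 0.28·0.032812 = 2.112551
t=1.840000, y=2.112551: f=0.038871 → y ← 2.112551 + 0.28·0.038871 = 2.123435
y(2.12) ≈ 2.1234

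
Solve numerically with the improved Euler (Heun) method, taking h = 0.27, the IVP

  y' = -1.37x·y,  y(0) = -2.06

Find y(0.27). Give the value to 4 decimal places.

Heun: k1 = f(x_n, y_n); k2 = f(x_n + h, y_n + h·k1); y_{n+1} = y_n + (h/2)·(k1 + k2).
x=0.000000, y=-2.060000:
  k1 = f(0.000000, -2.060000) = 0.000000
  k2 = f(0.270000, -2.060000) = 0.761994
  y ← -2.060000 + (0.27/2)·(0.000000 + 0.761994) = -1.957131
y(0.27) ≈ -1.9571

-1.9571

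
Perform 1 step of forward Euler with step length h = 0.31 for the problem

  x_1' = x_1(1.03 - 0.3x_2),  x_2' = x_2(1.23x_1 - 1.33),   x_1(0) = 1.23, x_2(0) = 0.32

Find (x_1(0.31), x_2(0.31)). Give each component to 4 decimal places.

Euler on (x_1,x_2): x_1_{n+1} = x_1_n + h·x_1', x_2_{n+1} = x_2_n + h·x_2'.
0.000000: (1.230000, 0.320000); f=(1.148820, 0.058528) → (1.586134, 0.338144)
(x_1(0.31), x_2(0.31)) ≈ (1.5861, 0.3381)

1.5861, 0.3381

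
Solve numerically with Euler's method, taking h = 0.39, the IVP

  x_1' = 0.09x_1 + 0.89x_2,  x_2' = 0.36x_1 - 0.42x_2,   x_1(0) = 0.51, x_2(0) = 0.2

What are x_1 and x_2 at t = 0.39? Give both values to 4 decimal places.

Euler on (x_1,x_2): x_1_{n+1} = x_1_n + h·x_1', x_2_{n+1} = x_2_n + h·x_2'.
0.000000: (0.510000, 0.200000); f=(0.223900, 0.099600) → (0.597321, 0.238844)
(x_1(0.39), x_2(0.39)) ≈ (0.5973, 0.2388)

0.5973, 0.2388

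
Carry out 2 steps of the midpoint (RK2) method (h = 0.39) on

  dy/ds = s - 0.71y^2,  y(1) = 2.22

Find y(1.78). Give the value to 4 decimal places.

Midpoint: k1 = f(s_n, y_n); k2 = f(s_n + h/2, y_n + (h/2)·k1); y_{n+1} = y_n + h·k2.
s=1.000000, y=2.220000:
  k1 = f(1.000000, 2.220000) = -2.499164
  k2 = f(1.195000, 1.732663) = -0.936506
  y ← 2.220000 + 0.39·(-0.936506) = 1.854763
s=1.390000, y=1.854763:
  k1 = f(1.390000, 1.854763) = -1.052503
  k2 = f(1.585000, 1.649525) = -0.346861
  y ← 1.854763 + 0.39·(-0.346861) = 1.719487
y(1.78) ≈ 1.7195

1.7195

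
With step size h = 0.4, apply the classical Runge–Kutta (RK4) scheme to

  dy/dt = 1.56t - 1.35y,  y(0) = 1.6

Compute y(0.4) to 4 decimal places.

1.0383

RK4: k1 = f(t_n, y_n); k2 = f(t_n + h/2, y_n + (h/2)·k1); k3 = f(t_n + h/2, y_n + (h/2)·k2); k4 = f(t_n + h, y_n + h·k3); y_{n+1} = y_n + (h/6)·(k1 + 2k2 + 2k3 + k4).
t=0.000000, y=1.600000:
  k1 = f(0.000000, 1.600000) = -2.160000
  k2 = f(0.200000, 1.168000) = -1.264800
  k3 = f(0.200000, 1.347040) = -1.506504
  k4 = f(0.400000, 0.997398) = -0.722488
  y ← 1.600000 + (0.4/6)·(k1 + 2k2 + 2k3 + k4) = 1.038327
y(0.4) ≈ 1.0383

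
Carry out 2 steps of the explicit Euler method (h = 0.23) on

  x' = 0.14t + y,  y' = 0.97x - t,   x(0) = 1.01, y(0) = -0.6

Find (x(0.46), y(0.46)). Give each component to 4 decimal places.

0.7932, -0.2330

Euler on (x,y): x_{n+1} = x_n + h·x', y_{n+1} = y_n + h·y'.
0.000000: (1.010000, -0.600000); f=(-0.600000, 0.979700) → (0.872000, -0.374669)
0.230000: (0.872000, -0.374669); f=(-0.342469, 0.615840) → (0.793232, -0.233026)
(x(0.46), y(0.46)) ≈ (0.7932, -0.2330)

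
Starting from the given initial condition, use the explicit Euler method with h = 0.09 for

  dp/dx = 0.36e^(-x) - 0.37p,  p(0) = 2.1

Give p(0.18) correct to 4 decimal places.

2.0234

Euler: p_{n+1} = p_n + h·f(x_n, p_n).
x=0.000000, p=2.100000: f=-0.417000 → p ← 2.100000 + 0.09·(-0.417000) = 2.062470
x=0.090000, p=2.062470: f=-0.434099 → p ← 2.062470 + 0.09·(-0.434099) = 2.023401
p(0.18) ≈ 2.0234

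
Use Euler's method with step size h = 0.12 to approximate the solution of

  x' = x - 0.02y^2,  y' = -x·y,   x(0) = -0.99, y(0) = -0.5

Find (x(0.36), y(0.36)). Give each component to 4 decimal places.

-1.3934, -0.7284

Euler on (x,y): x_{n+1} = x_n + h·x', y_{n+1} = y_n + h·y'.
0.000000: (-0.990000, -0.500000); f=(-0.995000, -0.495000) → (-1.109400, -0.559400)
0.120000: (-1.109400, -0.559400); f=(-1.115659, -0.620598) → (-1.243279, -0.633872)
0.240000: (-1.243279, -0.633872); f=(-1.251315, -0.788080) → (-1.393437, -0.728441)
(x(0.36), y(0.36)) ≈ (-1.3934, -0.7284)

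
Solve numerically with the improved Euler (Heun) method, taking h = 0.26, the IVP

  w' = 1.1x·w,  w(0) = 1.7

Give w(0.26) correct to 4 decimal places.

Heun: k1 = f(x_n, w_n); k2 = f(x_n + h, w_n + h·k1); w_{n+1} = w_n + (h/2)·(k1 + k2).
x=0.000000, w=1.700000:
  k1 = f(0.000000, 1.700000) = 0.000000
  k2 = f(0.260000, 1.700000) = 0.486200
  w ← 1.700000 + (0.26/2)·(0.000000 + 0.486200) = 1.763206
w(0.26) ≈ 1.7632

1.7632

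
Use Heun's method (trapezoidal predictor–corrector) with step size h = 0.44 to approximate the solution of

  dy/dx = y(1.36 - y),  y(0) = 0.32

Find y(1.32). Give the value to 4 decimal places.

Heun: k1 = f(x_n, y_n); k2 = f(x_n + h, y_n + h·k1); y_{n+1} = y_n + (h/2)·(k1 + k2).
x=0.000000, y=0.320000:
  k1 = f(0.000000, 0.320000) = 0.332800
  k2 = f(0.440000, 0.466432) = 0.416789
  y ← 0.320000 + (0.44/2)·(0.332800 + 0.416789) = 0.484910
x=0.440000, y=0.484910:
  k1 = f(0.440000, 0.484910) = 0.424340
  k2 = f(0.880000, 0.671619) = 0.462330
  y ← 0.484910 + (0.44/2)·(0.424340 + 0.462330) = 0.679977
x=0.880000, y=0.679977:
  k1 = f(0.880000, 0.679977) = 0.462400
  k2 = f(1.320000, 0.883433) = 0.421015
  y ← 0.679977 + (0.44/2)·(0.462400 + 0.421015) = 0.874328
y(1.32) ≈ 0.8743

0.8743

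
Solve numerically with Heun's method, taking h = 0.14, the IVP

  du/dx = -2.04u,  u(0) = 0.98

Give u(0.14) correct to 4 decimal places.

Heun: k1 = f(x_n, u_n); k2 = f(x_n + h, u_n + h·k1); u_{n+1} = u_n + (h/2)·(k1 + k2).
x=0.000000, u=0.980000:
  k1 = f(0.000000, 0.980000) = -1.999200
  k2 = f(0.140000, 0.700112) = -1.428228
  u ← 0.980000 + (0.14/2)·(-1.999200 + (-1.428228)) = 0.740080
u(0.14) ≈ 0.7401

0.7401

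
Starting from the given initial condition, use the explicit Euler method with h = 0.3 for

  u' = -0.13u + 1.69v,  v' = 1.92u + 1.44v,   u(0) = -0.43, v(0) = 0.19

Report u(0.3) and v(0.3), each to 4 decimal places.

-0.3169, 0.0244

Euler on (u,v): u_{n+1} = u_n + h·u', v_{n+1} = v_n + h·v'.
0.000000: (-0.430000, 0.190000); f=(0.377000, -0.552000) → (-0.316900, 0.024400)
(u(0.3), v(0.3)) ≈ (-0.3169, 0.0244)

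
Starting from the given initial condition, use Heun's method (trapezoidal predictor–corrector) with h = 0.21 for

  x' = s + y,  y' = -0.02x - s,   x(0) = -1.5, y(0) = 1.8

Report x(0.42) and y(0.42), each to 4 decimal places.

-0.6628, 1.7210

Heun on (x,y): k1 = f(s_n, state_n); k2 = f(s_n + h, state_n + h·k1); state_{n+1} = state_n + (h/2)·(k1 + k2).
0.000000: (-1.500000, 1.800000)
  k1 = (1.800000, 0.030000)
  predictor → (-1.122000, 1.806300)
  k2 = (2.016300, -0.187560)
  → (-1.099289, 1.783456)
0.210000: (-1.099289, 1.783456)
  k1 = (1.993456, -0.188014)
  predictor → (-0.680663, 1.743973)
  k2 = (2.163973, -0.406387)
  → (-0.662758, 1.721044)
(x(0.42), y(0.42)) ≈ (-0.6628, 1.7210)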